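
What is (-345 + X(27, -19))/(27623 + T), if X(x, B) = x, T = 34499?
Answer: -159/31061 ≈ -0.0051190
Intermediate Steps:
(-345 + X(27, -19))/(27623 + T) = (-345 + 27)/(27623 + 34499) = -318/62122 = -318*1/62122 = -159/31061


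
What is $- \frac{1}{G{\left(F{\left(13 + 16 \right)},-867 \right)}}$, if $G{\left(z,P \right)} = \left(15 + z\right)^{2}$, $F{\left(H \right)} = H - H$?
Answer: $- \frac{1}{225} \approx -0.0044444$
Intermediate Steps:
$F{\left(H \right)} = 0$
$- \frac{1}{G{\left(F{\left(13 + 16 \right)},-867 \right)}} = - \frac{1}{\left(15 + 0\right)^{2}} = - \frac{1}{15^{2}} = - \frac{1}{225}$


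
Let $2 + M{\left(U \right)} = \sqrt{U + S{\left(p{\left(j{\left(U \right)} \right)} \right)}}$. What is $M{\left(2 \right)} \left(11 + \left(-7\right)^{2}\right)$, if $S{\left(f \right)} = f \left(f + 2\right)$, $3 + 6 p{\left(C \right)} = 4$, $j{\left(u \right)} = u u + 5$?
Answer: $-120 + 10 \sqrt{85} \approx -27.805$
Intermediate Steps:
$j{\left(u \right)} = 5 + u^{2}$ ($j{\left(u \right)} = u^{2} + 5 = 5 + u^{2}$)
$p{\left(C \right)} = \frac{1}{6}$ ($p{\left(C \right)} = - \frac{1}{2} + \frac{1}{6} \cdot 4 = - \frac{1}{2} + \frac{2}{3} = \frac{1}{6}$)
$S{\left(f \right)} = f \left(2 + f\right)$
$M{\left(U \right)} = -2 + \sqrt{\frac{13}{36} + U}$ ($M{\left(U \right)} = -2 + \sqrt{U + \frac{2 + \frac{1}{6}}{6}} = -2 + \sqrt{U + \frac{1}{6} \cdot \frac{13}{6}} = -2 + \sqrt{U + \frac{13}{36}} = -2 + \sqrt{\frac{13}{36} + U}$)
$M{\left(2 \right)} \left(11 + \left(-7\right)^{2}\right) = \left(-2 + \frac{\sqrt{13 + 36 \cdot 2}}{6}\right) \left(11 + \left(-7\right)^{2}\right) = \left(-2 + \frac{\sqrt{13 + 72}}{6}\right) \left(11 + 49\right) = \left(-2 + \frac{\sqrt{85}}{6}\right) 60 = -120 + 10 \sqrt{85}$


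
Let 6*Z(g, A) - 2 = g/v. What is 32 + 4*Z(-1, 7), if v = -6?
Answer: 301/9 ≈ 33.444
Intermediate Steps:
Z(g, A) = 1/3 - g/36 (Z(g, A) = 1/3 + (g/(-6))/6 = 1/3 + (g*(-1/6))/6 = 1/3 + (-g/6)/6 = 1/3 - g/36)
32 + 4*Z(-1, 7) = 32 + 4*(1/3 - 1/36*(-1)) = 32 + 4*(1/3 + 1/36) = 32 + 4*(13/36) = 32 + 13/9 = 301/9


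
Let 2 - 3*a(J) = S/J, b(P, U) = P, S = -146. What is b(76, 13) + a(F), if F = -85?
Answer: 6468/85 ≈ 76.094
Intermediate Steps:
a(J) = 2/3 + 146/(3*J) (a(J) = 2/3 - (-146)/(3*J) = 2/3 + 146/(3*J))
b(76, 13) + a(F) = 76 + (2/3)*(73 - 85)/(-85) = 76 + (2/3)*(-1/85)*(-12) = 76 + 8/85 = 6468/85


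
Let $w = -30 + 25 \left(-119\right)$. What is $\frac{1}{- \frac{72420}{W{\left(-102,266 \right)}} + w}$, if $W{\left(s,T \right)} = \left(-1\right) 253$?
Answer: $- \frac{253}{687845} \approx -0.00036782$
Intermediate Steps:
$W{\left(s,T \right)} = -253$
$w = -3005$ ($w = -30 - 2975 = -3005$)
$\frac{1}{- \frac{72420}{W{\left(-102,266 \right)}} + w} = \frac{1}{- \frac{72420}{-253} - 3005} = \frac{1}{\left(-72420\right) \left(- \frac{1}{253}\right) - 3005} = \frac{1}{\frac{72420}{253} - 3005} = \frac{1}{- \frac{687845}{253}} = - \frac{253}{687845}$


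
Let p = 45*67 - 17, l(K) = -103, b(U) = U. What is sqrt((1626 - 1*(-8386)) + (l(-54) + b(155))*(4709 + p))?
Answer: 2*sqrt(102694) ≈ 640.92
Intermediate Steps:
p = 2998 (p = 3015 - 17 = 2998)
sqrt((1626 - 1*(-8386)) + (l(-54) + b(155))*(4709 + p)) = sqrt((1626 - 1*(-8386)) + (-103 + 155)*(4709 + 2998)) = sqrt((1626 + 8386) + 52*7707) = sqrt(10012 + 400764) = sqrt(410776) = 2*sqrt(102694)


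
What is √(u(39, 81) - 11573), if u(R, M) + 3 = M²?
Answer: I*√5015 ≈ 70.817*I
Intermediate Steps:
u(R, M) = -3 + M²
√(u(39, 81) - 11573) = √((-3 + 81²) - 11573) = √((-3 + 6561) - 11573) = √(6558 - 11573) = √(-5015) = I*√5015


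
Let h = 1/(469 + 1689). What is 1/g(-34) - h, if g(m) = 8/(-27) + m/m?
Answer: 58247/41002 ≈ 1.4206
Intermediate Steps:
g(m) = 19/27 (g(m) = 8*(-1/27) + 1 = -8/27 + 1 = 19/27)
h = 1/2158 ≈ 0.00046339
1/g(-34) - h = 1/(19/27) - 1*1/2158 = 27/19 - 1/2158 = 58247/41002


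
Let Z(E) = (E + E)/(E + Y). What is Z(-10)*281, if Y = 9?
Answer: 5620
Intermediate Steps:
Z(E) = 2*E/(9 + E) (Z(E) = (E + E)/(E + 9) = (2*E)/(9 + E) = 2*E/(9 + E))
Z(-10)*281 = (2*(-10)/(9 - 10))*281 = (2*(-10)/(-1))*281 = (2*(-10)*(-1))*281 = 20*281 = 5620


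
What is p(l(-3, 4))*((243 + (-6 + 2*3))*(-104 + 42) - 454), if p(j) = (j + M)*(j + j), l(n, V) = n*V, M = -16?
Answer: -10429440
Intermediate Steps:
l(n, V) = V*n
p(j) = 2*j*(-16 + j) (p(j) = (j - 16)*(j + j) = (-16 + j)*(2*j) = 2*j*(-16 + j))
p(l(-3, 4))*((243 + (-6 + 2*3))*(-104 + 42) - 454) = (2*(4*(-3))*(-16 + 4*(-3)))*((243 + (-6 + 2*3))*(-104 + 42) - 454) = (2*(-12)*(-16 - 12))*((243 + (-6 + 6))*(-62) - 454) = (2*(-12)*(-28))*((243 + 0)*(-62) - 454) = 672*(243*(-62) - 454) = 672*(-15066 - 454) = 672*(-15520) = -10429440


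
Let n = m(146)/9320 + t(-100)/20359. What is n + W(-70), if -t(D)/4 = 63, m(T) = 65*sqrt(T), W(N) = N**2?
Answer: 99758848/20359 + 13*sqrt(146)/1864 ≈ 4900.1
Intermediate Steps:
t(D) = -252 (t(D) = -4*63 = -252)
n = -252/20359 + 13*sqrt(146)/1864 (n = (65*sqrt(146))/9320 - 252/20359 = (65*sqrt(146))*(1/9320) - 252*1/20359 = 13*sqrt(146)/1864 - 252/20359 = -252/20359 + 13*sqrt(146)/1864 ≈ 0.071892)
n + W(-70) = (-252/20359 + 13*sqrt(146)/1864) + (-70)**2 = (-252/20359 + 13*sqrt(146)/1864) + 4900 = 99758848/20359 + 13*sqrt(146)/1864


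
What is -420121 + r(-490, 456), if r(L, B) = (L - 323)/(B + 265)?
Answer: -302908054/721 ≈ -4.2012e+5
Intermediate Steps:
r(L, B) = (-323 + L)/(265 + B)
-420121 + r(-490, 456) = -420121 + (-323 - 490)/(265 + 456) = -420121 - 813/721 = -302908054/721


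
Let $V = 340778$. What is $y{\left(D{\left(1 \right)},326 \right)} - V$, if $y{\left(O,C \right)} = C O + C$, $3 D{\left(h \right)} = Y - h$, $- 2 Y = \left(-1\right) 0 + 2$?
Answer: $- \frac{1022008}{3} \approx -3.4067 \cdot 10^{5}$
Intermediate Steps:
$Y = -1$ ($Y = - \frac{\left(-1\right) 0 + 2}{2} = - \frac{0 + 2}{2} = \left(- \frac{1}{2}\right) 2 = -1$)
$D{\left(h \right)} = - \frac{1}{3} - \frac{h}{3}$ ($D{\left(h \right)} = \frac{-1 - h}{3} = - \frac{1}{3} - \frac{h}{3}$)
$y{\left(O,C \right)} = C + C O$
$y{\left(D{\left(1 \right)},326 \right)} - V = 326 \left(1 - \frac{2}{3}\right) - 340778 = 326 \cdot \frac{1}{3} - 340778 = \frac{326}{3} - 340778 = - \frac{1022008}{3}$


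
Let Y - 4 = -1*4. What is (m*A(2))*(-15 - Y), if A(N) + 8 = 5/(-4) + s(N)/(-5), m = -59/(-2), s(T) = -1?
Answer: 32037/8 ≈ 4004.6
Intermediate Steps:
Y = 0 (Y = 4 - 1*4 = 4 - 4 = 0)
m = 59/2 (m = -59*(-½) = 59/2 ≈ 29.500)
A(N) = -181/20 (A(N) = -8 + (5/(-4) - 1/(-5)) = -8 + (5*(-¼) - 1*(-⅕)) = -8 + (-5/4 + ⅕) = -8 - 21/20 = -181/20)
(m*A(2))*(-15 - Y) = ((59/2)*(-181/20))*(-15 - 1*0) = -10679*(-15 + 0)/40 = -10679/40*(-15) = 32037/8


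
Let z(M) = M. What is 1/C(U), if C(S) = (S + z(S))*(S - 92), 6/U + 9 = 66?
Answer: -361/6984 ≈ -0.051690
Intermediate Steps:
U = 2/19 (U = 6/(-9 + 66) = 6/57 = 6*(1/57) = 2/19 ≈ 0.10526)
C(S) = 2*S*(-92 + S) (C(S) = (S + S)*(S - 92) = (2*S)*(-92 + S) = 2*S*(-92 + S))
1/C(U) = 1/(2*(2/19)*(-92 + 2/19)) = 1/(2*(2/19)*(-1746/19)) = 1/(-6984/361) = -361/6984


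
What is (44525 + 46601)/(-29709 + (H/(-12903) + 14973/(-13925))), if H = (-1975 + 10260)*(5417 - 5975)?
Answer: -2728832997275/878960089974 ≈ -3.1046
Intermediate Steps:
H = -4623030 (H = 8285*(-558) = -4623030)
(44525 + 46601)/(-29709 + (H/(-12903) + 14973/(-13925))) = (44525 + 46601)/(-29709 + (-4623030/(-12903) + 14973/(-13925))) = 91126/(-29709 + (-4623030*(-1/12903) + 14973*(-1/13925))) = 91126/(-29709 + (1541010/4301 - 14973/13925)) = 91126/(-29709 + 21394165377/59891425) = 91126/(-1757920179948/59891425) = 91126*(-59891425/1757920179948) = -2728832997275/878960089974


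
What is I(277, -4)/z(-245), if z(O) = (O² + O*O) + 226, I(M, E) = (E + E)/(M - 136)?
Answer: -2/4239729 ≈ -4.7173e-7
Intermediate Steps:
I(M, E) = 2*E/(-136 + M) (I(M, E) = (2*E)/(-136 + M) = 2*E/(-136 + M))
z(O) = 226 + 2*O² (z(O) = (O² + O²) + 226 = 2*O² + 226 = 226 + 2*O²)
I(277, -4)/z(-245) = (2*(-4)/(-136 + 277))/(226 + 2*(-245)²) = (2*(-4)/141)/(226 + 2*60025) = (2*(-4)*(1/141))/(226 + 120050) = -8/141/120276 = -8/141*1/120276 = -2/4239729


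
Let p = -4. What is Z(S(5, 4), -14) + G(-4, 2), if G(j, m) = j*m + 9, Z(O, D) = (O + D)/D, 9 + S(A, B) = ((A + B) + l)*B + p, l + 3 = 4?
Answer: 1/14 ≈ 0.071429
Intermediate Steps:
l = 1 (l = -3 + 4 = 1)
S(A, B) = -13 + B*(1 + A + B) (S(A, B) = -9 + (((A + B) + 1)*B - 4) = -9 + ((1 + A + B)*B - 4) = -9 + (B*(1 + A + B) - 4) = -9 + (-4 + B*(1 + A + B)) = -13 + B*(1 + A + B))
Z(O, D) = (D + O)/D
G(j, m) = 9 + j*m
Z(S(5, 4), -14) + G(-4, 2) = (-14 + (-13 + 4 + 4**2 + 5*4))/(-14) + (9 - 4*2) = -(-14 + (-13 + 4 + 16 + 20))/14 + (9 - 8) = -(-14 + 27)/14 + 1 = -1/14*13 + 1 = -13/14 + 1 = 1/14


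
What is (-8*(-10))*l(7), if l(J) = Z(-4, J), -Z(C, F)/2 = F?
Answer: -1120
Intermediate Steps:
Z(C, F) = -2*F
l(J) = -2*J
(-8*(-10))*l(7) = (-8*(-10))*(-2*7) = 80*(-14) = -1120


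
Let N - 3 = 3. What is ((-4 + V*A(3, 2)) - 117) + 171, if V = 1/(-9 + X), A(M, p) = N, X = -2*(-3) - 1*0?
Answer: 48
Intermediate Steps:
N = 6 (N = 3 + 3 = 6)
X = 6 (X = 6 + 0 = 6)
A(M, p) = 6
V = -1/3 (V = 1/(-9 + 6) = 1/(-3) = -1/3 ≈ -0.33333)
((-4 + V*A(3, 2)) - 117) + 171 = ((-4 - 1/3*6) - 117) + 171 = ((-4 - 2) - 117) + 171 = (-6 - 117) + 171 = -123 + 171 = 48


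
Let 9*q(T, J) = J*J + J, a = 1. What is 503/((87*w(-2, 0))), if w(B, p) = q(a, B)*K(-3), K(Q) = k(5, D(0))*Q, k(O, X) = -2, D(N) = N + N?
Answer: 503/116 ≈ 4.3362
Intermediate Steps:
D(N) = 2*N
q(T, J) = J/9 + J**2/9 (q(T, J) = (J*J + J)/9 = (J**2 + J)/9 = (J + J**2)/9 = J/9 + J**2/9)
K(Q) = -2*Q
w(B, p) = 2*B*(1 + B)/3 (w(B, p) = (B*(1 + B)/9)*(-2*(-3)) = (B*(1 + B)/9)*6 = 2*B*(1 + B)/3)
503/((87*w(-2, 0))) = 503/((87*((2/3)*(-2)*(1 - 2)))) = 503/((87*((2/3)*(-2)*(-1)))) = 503/((87*(4/3))) = 503/116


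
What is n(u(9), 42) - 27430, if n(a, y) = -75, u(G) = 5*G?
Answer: -27505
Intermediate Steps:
n(u(9), 42) - 27430 = -75 - 27430 = -27505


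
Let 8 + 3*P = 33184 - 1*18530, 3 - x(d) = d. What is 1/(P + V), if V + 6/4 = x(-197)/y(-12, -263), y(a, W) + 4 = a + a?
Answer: 14/68227 ≈ 0.00020520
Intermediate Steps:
x(d) = 3 - d
y(a, W) = -4 + 2*a (y(a, W) = -4 + (a + a) = -4 + 2*a)
P = 4882 (P = -8/3 + (33184 - 1*18530)/3 = -8/3 + (33184 - 18530)/3 = -8/3 + (⅓)*14654 = -8/3 + 14654/3 = 4882)
V = -121/14 (V = -3/2 + (3 - 1*(-197))/(-4 + 2*(-12)) = -3/2 + (3 + 197)/(-4 - 24) = -3/2 + 200/(-28) = -3/2 + 200*(-1/28) = -3/2 - 50/7 = -121/14 ≈ -8.6429)
1/(P + V) = 1/(4882 - 121/14) = 1/(68227/14) = 14/68227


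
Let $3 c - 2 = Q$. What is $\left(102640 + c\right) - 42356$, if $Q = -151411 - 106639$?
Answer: $-25732$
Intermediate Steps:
$Q = -258050$
$c = -86016$ ($c = \frac{2}{3} + \frac{1}{3} \left(-258050\right) = \frac{2}{3} - \frac{258050}{3} = -86016$)
$\left(102640 + c\right) - 42356 = \left(102640 - 86016\right) - 42356 = 16624 - 42356 = -25732$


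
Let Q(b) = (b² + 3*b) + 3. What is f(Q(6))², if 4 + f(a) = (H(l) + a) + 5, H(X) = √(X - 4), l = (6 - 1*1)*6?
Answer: (58 + √26)² ≈ 3981.5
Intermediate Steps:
l = 30 (l = (6 - 1)*6 = 5*6 = 30)
Q(b) = 3 + b² + 3*b
H(X) = √(-4 + X)
f(a) = 1 + a + √26 (f(a) = -4 + ((√(-4 + 30) + a) + 5) = -4 + ((√26 + a) + 5) = -4 + ((a + √26) + 5) = -4 + (5 + a + √26) = 1 + a + √26)
f(Q(6))² = (1 + (3 + 6² + 3*6) + √26)² = (1 + (3 + 36 + 18) + √26)² = (1 + 57 + √26)² = (58 + √26)²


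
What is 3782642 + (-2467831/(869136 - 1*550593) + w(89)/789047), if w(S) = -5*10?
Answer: 950747713701698275/251345398521 ≈ 3.7826e+6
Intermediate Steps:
w(S) = -50
3782642 + (-2467831/(869136 - 1*550593) + w(89)/789047) = 3782642 + (-2467831/(869136 - 1*550593) - 50/789047) = 3782642 + (-2467831/(869136 - 550593) - 50*1/789047) = 3782642 + (-2467831/318543 - 50/789047) = 3782642 - 1947250574207/251345398521 = 950747713701698275/251345398521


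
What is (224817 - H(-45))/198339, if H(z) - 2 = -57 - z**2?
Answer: 226897/198339 ≈ 1.1440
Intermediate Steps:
H(z) = -55 - z**2 (H(z) = 2 + (-57 - z**2) = -55 - z**2)
(224817 - H(-45))/198339 = (224817 - (-55 - 1*(-45)**2))/198339 = (224817 - (-55 - 1*2025))*(1/198339) = (224817 - (-55 - 2025))*(1/198339) = (224817 - 1*(-2080))*(1/198339) = (224817 + 2080)*(1/198339) = 226897*(1/198339) = 226897/198339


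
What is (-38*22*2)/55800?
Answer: -209/6975 ≈ -0.029964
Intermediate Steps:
(-38*22*2)/55800 = -836*2*(1/55800) = -1672*1/55800 = -209/6975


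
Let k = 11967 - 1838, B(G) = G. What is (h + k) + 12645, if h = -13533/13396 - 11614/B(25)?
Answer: 7471093131/334900 ≈ 22308.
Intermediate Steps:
k = 10129
h = -155919469/334900 (h = -13533/13396 - 11614/25 = -155919469/334900 ≈ -465.57)
(h + k) + 12645 = (-155919469/334900 + 10129) + 12645 = 3236282631/334900 + 12645 = 7471093131/334900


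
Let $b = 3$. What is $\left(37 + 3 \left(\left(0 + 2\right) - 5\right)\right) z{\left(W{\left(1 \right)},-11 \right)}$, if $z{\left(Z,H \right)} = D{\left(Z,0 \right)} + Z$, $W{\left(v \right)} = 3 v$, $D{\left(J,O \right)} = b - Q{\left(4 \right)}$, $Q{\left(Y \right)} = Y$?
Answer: $56$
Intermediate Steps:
$D{\left(J,O \right)} = -1$ ($D{\left(J,O \right)} = 3 - 4 = -1$)
$z{\left(Z,H \right)} = -1 + Z$
$\left(37 + 3 \left(\left(0 + 2\right) - 5\right)\right) z{\left(W{\left(1 \right)},-11 \right)} = \left(37 + 3 \left(\left(0 + 2\right) - 5\right)\right) \left(-1 + 3 \cdot 1\right) = \left(37 + 3 \left(2 - 5\right)\right) \left(-1 + 3\right) = \left(37 + 3 \left(-3\right)\right) 2 = \left(37 - 9\right) 2 = 28 \cdot 2 = 56$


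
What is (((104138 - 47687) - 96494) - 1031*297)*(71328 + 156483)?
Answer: -78879558750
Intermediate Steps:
(((104138 - 47687) - 96494) - 1031*297)*(71328 + 156483) = ((56451 - 96494) - 306207)*227811 = (-40043 - 306207)*227811 = -346250*227811 = -78879558750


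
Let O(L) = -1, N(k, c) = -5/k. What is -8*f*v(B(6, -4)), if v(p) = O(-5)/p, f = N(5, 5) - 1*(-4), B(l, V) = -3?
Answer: -8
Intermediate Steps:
f = 3 (f = -5/5 - 1*(-4) = -5*⅕ + 4 = -1 + 4 = 3)
v(p) = -1/p
-8*f*v(B(6, -4)) = -8*3*(-1/(-3)) = -24*(-1*(-⅓)) = -24/3 = -1*8 = -8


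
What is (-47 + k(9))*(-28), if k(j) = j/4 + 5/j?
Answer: 11137/9 ≈ 1237.4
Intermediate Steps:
k(j) = 5/j + j/4 (k(j) = j*(¼) + 5/j = j/4 + 5/j = 5/j + j/4)
(-47 + k(9))*(-28) = (-47 + (5/9 + (¼)*9))*(-28) = (-47 + (5*(⅑) + 9/4))*(-28) = (-47 + (5/9 + 9/4))*(-28) = (-47 + 101/36)*(-28) = -1591/36*(-28) = 11137/9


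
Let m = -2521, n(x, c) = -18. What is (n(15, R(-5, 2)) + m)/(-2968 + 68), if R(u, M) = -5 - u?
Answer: 2539/2900 ≈ 0.87552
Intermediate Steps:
(n(15, R(-5, 2)) + m)/(-2968 + 68) = (-18 - 2521)/(-2968 + 68) = -2539/(-2900) = -2539*(-1/2900) = 2539/2900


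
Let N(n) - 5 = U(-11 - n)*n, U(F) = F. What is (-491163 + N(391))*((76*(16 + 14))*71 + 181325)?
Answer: -222513529700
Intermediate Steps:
N(n) = 5 + n*(-11 - n) (N(n) = 5 + (-11 - n)*n = 5 + n*(-11 - n))
(-491163 + N(391))*((76*(16 + 14))*71 + 181325) = (-491163 + (5 - 1*391*(11 + 391)))*((76*(16 + 14))*71 + 181325) = (-491163 + (5 - 1*391*402))*((76*30)*71 + 181325) = (-491163 + (5 - 157182))*(2280*71 + 181325) = (-491163 - 157177)*(161880 + 181325) = -648340*343205 = -222513529700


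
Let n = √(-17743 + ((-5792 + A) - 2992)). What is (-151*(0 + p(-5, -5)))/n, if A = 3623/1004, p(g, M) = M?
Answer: -302*I*√6684000735/5325897 ≈ -4.6359*I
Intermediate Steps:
A = 3623/1004 (A = 3623*(1/1004) = 3623/1004 ≈ 3.6086)
n = I*√6684000735/502 (n = √(-17743 + ((-5792 + 3623/1004) - 2992)) = √(-17743 + (-5811545/1004 - 2992)) = √(-17743 - 8815513/1004) = √(-26629485/1004) = I*√6684000735/502 ≈ 162.86*I)
(-151*(0 + p(-5, -5)))/n = (-151*(0 - 5))/((I*√6684000735/502)) = (-151*(-5))*(-2*I*√6684000735/26629485) = 755*(-2*I*√6684000735/26629485) = -302*I*√6684000735/5325897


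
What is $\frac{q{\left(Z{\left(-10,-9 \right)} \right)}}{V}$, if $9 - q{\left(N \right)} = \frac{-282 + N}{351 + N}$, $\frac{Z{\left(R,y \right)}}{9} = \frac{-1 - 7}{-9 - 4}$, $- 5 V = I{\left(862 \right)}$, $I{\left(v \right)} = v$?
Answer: $- \frac{15103}{266358} \approx -0.056702$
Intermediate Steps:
$V = - \frac{862}{5}$ ($V = \left(- \frac{1}{5}\right) 862 = - \frac{862}{5} \approx -172.4$)
$Z{\left(R,y \right)} = \frac{72}{13}$ ($Z{\left(R,y \right)} = 9 \frac{-1 - 7}{-9 - 4} = 9 \left(- \frac{8}{-13}\right) = 9 \left(\left(-8\right) \left(- \frac{1}{13}\right)\right) = 9 \cdot \frac{8}{13} = \frac{72}{13}$)
$q{\left(N \right)} = 9 - \frac{-282 + N}{351 + N}$
$\frac{q{\left(Z{\left(-10,-9 \right)} \right)}}{V} = \frac{\frac{1}{351 + \frac{72}{13}} \left(3441 + 8 \cdot \frac{72}{13}\right)}{- \frac{862}{5}} = \frac{3441 + \frac{576}{13}}{\frac{4635}{13}} \left(- \frac{5}{862}\right) = \frac{13}{4635} \cdot \frac{45309}{13} \left(- \frac{5}{862}\right) = \frac{15103}{1545} \left(- \frac{5}{862}\right) = - \frac{15103}{266358}$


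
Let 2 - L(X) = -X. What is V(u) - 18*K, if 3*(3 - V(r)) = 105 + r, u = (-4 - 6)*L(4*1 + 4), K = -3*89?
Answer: 14422/3 ≈ 4807.3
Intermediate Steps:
K = -267
L(X) = 2 + X (L(X) = 2 - (-1)*X = 2 + X)
u = -100 (u = (-4 - 6)*(2 + (4*1 + 4)) = -10*(2 + (4 + 4)) = -10*(2 + 8) = -10*10 = -100)
V(r) = -32 - r/3 (V(r) = 3 - (105 + r)/3 = 3 + (-35 - r/3) = -32 - r/3)
V(u) - 18*K = (-32 - ⅓*(-100)) - 18*(-267) = (-32 + 100/3) + 4806 = 4/3 + 4806 = 14422/3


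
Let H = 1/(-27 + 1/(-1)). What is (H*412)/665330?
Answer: -103/4657310 ≈ -2.2116e-5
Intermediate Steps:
H = -1/28 (H = 1/(-27 - 1) = 1/(-28) = -1/28 ≈ -0.035714)
(H*412)/665330 = -1/28*412/665330 = -103/7*1/665330 = -103/4657310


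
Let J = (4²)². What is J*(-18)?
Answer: -4608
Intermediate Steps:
J = 256 (J = 16² = 256)
J*(-18) = 256*(-18) = -4608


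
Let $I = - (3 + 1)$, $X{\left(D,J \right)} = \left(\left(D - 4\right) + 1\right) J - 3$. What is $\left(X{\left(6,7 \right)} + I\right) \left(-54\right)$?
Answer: $-756$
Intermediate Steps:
$X{\left(D,J \right)} = -3 + J \left(-3 + D\right)$ ($X{\left(D,J \right)} = \left(\left(-4 + D\right) + 1\right) J - 3 = \left(-3 + D\right) J - 3 = J \left(-3 + D\right) - 3 = -3 + J \left(-3 + D\right)$)
$I = -4$ ($I = \left(-1\right) 4 = -4$)
$\left(X{\left(6,7 \right)} + I\right) \left(-54\right) = \left(\left(-3 - 21 + 6 \cdot 7\right) - 4\right) \left(-54\right) = \left(\left(-3 - 21 + 42\right) - 4\right) \left(-54\right) = \left(18 - 4\right) \left(-54\right) = 14 \left(-54\right) = -756$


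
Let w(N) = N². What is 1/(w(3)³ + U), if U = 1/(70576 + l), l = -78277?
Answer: 7701/5614028 ≈ 0.0013717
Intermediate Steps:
U = -1/7701 (U = 1/(70576 - 78277) = 1/(-7701) = -1/7701 ≈ -0.00012985)
1/(w(3)³ + U) = 1/((3²)³ - 1/7701) = 1/(9³ - 1/7701) = 1/(729 - 1/7701) = 1/(5614028/7701) = 7701/5614028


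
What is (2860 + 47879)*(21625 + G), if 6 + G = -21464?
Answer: 7864545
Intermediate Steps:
G = -21470 (G = -6 - 21464 = -21470)
(2860 + 47879)*(21625 + G) = (2860 + 47879)*(21625 - 21470) = 50739*155 = 7864545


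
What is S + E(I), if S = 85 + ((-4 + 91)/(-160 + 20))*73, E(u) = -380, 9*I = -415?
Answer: -47651/140 ≈ -340.36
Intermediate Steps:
I = -415/9 (I = (⅑)*(-415) = -415/9 ≈ -46.111)
S = 5549/140 (S = 85 + (87/(-140))*73 = 85 + (87*(-1/140))*73 = 85 - 87/140*73 = 85 - 6351/140 = 5549/140 ≈ 39.636)
S + E(I) = 5549/140 - 380 = -47651/140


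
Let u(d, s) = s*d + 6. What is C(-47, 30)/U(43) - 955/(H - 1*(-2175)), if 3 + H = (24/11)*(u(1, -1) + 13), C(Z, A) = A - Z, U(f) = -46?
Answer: -1178089/559452 ≈ -2.1058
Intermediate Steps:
u(d, s) = 6 + d*s (u(d, s) = d*s + 6 = 6 + d*s)
H = 399/11 (H = -3 + (24/11)*((6 + 1*(-1)) + 13) = -3 + (24*(1/11))*((6 - 1) + 13) = -3 + 24*(5 + 13)/11 = -3 + (24/11)*18 = -3 + 432/11 = 399/11 ≈ 36.273)
C(-47, 30)/U(43) - 955/(H - 1*(-2175)) = (30 - 1*(-47))/(-46) - 955/(399/11 - 1*(-2175)) = (30 + 47)*(-1/46) - 955/(399/11 + 2175) = 77*(-1/46) - 955/24324/11 = -77/46 - 955*11/24324 = -77/46 - 10505/24324 = -1178089/559452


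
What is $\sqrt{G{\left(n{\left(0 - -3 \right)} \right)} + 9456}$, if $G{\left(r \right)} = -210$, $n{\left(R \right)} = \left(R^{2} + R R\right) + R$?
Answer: $\sqrt{9246} \approx 96.156$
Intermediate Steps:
$n{\left(R \right)} = R + 2 R^{2}$ ($n{\left(R \right)} = \left(R^{2} + R^{2}\right) + R = 2 R^{2} + R = R + 2 R^{2}$)
$\sqrt{G{\left(n{\left(0 - -3 \right)} \right)} + 9456} = \sqrt{-210 + 9456} = \sqrt{9246}$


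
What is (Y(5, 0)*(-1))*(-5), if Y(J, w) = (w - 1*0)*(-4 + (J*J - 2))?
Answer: 0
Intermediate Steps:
Y(J, w) = w*(-6 + J²) (Y(J, w) = (w + 0)*(-4 + (J² - 2)) = w*(-4 + (-2 + J²)) = w*(-6 + J²))
(Y(5, 0)*(-1))*(-5) = ((0*(-6 + 5²))*(-1))*(-5) = ((0*(-6 + 25))*(-1))*(-5) = ((0*19)*(-1))*(-5) = (0*(-1))*(-5) = 0*(-5) = 0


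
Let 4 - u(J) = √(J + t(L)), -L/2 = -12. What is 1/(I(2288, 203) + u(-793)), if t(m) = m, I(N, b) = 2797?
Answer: 2801/7846370 + I*√769/7846370 ≈ 0.00035698 + 3.5342e-6*I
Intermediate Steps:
L = 24 (L = -2*(-12) = 24)
u(J) = 4 - √(24 + J) (u(J) = 4 - √(J + 24) = 4 - √(24 + J))
1/(I(2288, 203) + u(-793)) = 1/(2797 + (4 - √(24 - 793))) = 1/(2797 + (4 - √(-769))) = 1/(2797 + (4 - I*√769)) = 1/(2801 - I*√769)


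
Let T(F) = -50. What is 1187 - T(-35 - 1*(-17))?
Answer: 1237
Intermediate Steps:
1187 - T(-35 - 1*(-17)) = 1187 - 1*(-50) = 1187 + 50 = 1237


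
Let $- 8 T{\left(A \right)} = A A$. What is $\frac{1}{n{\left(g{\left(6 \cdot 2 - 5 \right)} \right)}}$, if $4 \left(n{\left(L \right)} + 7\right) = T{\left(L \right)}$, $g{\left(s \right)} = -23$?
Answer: $- \frac{32}{753} \approx -0.042497$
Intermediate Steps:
$T{\left(A \right)} = - \frac{A^{2}}{8}$ ($T{\left(A \right)} = - \frac{A A}{8} = - \frac{A^{2}}{8}$)
$n{\left(L \right)} = -7 - \frac{L^{2}}{32}$ ($n{\left(L \right)} = -7 + \frac{\left(- \frac{1}{8}\right) L^{2}}{4} = -7 - \frac{L^{2}}{32}$)
$\frac{1}{n{\left(g{\left(6 \cdot 2 - 5 \right)} \right)}} = \frac{1}{-7 - \frac{\left(-23\right)^{2}}{32}} = \frac{1}{-7 - \frac{529}{32}} = \frac{1}{- \frac{753}{32}} = - \frac{32}{753}$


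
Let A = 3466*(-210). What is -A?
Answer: 727860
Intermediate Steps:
A = -727860
-A = -1*(-727860) = 727860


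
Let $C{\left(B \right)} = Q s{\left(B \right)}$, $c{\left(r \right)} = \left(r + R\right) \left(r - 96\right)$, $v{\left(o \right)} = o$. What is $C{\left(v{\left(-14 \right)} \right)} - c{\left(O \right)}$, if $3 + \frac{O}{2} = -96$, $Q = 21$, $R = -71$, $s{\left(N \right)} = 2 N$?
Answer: $-79674$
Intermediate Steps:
$O = -198$ ($O = -6 + 2 \left(-96\right) = -6 - 192 = -198$)
$c{\left(r \right)} = \left(-96 + r\right) \left(-71 + r\right)$ ($c{\left(r \right)} = \left(r - 71\right) \left(r - 96\right) = \left(-71 + r\right) \left(-96 + r\right) = \left(-96 + r\right) \left(-71 + r\right)$)
$C{\left(B \right)} = 42 B$ ($C{\left(B \right)} = 21 \cdot 2 B = 42 B$)
$C{\left(v{\left(-14 \right)} \right)} - c{\left(O \right)} = 42 \left(-14\right) - \left(6816 + \left(-198\right)^{2} - -33066\right) = -588 - \left(6816 + 39204 + 33066\right) = -588 - 79086 = -79674$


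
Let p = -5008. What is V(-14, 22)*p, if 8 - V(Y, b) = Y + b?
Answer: 0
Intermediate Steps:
V(Y, b) = 8 - Y - b (V(Y, b) = 8 - (Y + b) = 8 + (-Y - b) = 8 - Y - b)
V(-14, 22)*p = (8 - 1*(-14) - 1*22)*(-5008) = (8 + 14 - 22)*(-5008) = 0*(-5008) = 0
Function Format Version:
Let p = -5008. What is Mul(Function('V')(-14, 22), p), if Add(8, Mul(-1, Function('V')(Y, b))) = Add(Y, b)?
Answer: 0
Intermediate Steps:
Function('V')(Y, b) = Add(8, Mul(-1, Y), Mul(-1, b)) (Function('V')(Y, b) = Add(8, Mul(-1, Add(Y, b))) = Add(8, Add(Mul(-1, Y), Mul(-1, b))) = Add(8, Mul(-1, Y), Mul(-1, b)))
Mul(Function('V')(-14, 22), p) = Mul(Add(8, Mul(-1, -14), Mul(-1, 22)), -5008) = Mul(Add(8, 14, -22), -5008) = Mul(0, -5008) = 0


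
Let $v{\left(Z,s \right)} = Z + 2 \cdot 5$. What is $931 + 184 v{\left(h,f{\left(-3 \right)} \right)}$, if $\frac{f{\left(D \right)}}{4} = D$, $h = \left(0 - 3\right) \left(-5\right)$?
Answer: $5531$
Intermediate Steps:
$h = 15$ ($h = \left(-3\right) \left(-5\right) = 15$)
$f{\left(D \right)} = 4 D$
$v{\left(Z,s \right)} = 10 + Z$ ($v{\left(Z,s \right)} = Z + 10 = 10 + Z$)
$931 + 184 v{\left(h,f{\left(-3 \right)} \right)} = 931 + 184 \left(10 + 15\right) = 931 + 184 \cdot 25 = 931 + 4600 = 5531$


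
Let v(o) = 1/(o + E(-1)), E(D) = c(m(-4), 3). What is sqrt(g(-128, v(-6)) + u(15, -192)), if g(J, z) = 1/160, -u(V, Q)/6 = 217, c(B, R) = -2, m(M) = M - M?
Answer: I*sqrt(2083190)/40 ≈ 36.083*I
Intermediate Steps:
m(M) = 0
u(V, Q) = -1302 (u(V, Q) = -6*217 = -1302)
E(D) = -2
v(o) = 1/(-2 + o) (v(o) = 1/(o - 2) = 1/(-2 + o))
g(J, z) = 1/160
sqrt(g(-128, v(-6)) + u(15, -192)) = sqrt(1/160 - 1302) = sqrt(-208319/160) = I*sqrt(2083190)/40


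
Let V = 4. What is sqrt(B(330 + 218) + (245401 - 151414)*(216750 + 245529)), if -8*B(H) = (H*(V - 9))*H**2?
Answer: 7*sqrt(888797357) ≈ 2.0869e+5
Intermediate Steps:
B(H) = 5*H**3/8 (B(H) = -H*(4 - 9)*H**2/8 = -H*(-5)*H**2/8 = -(-5*H)*H**2/8 = -(-5)*H**3/8 = 5*H**3/8)
sqrt(B(330 + 218) + (245401 - 151414)*(216750 + 245529)) = sqrt(5*(330 + 218)**3/8 + (245401 - 151414)*(216750 + 245529)) = sqrt((5/8)*548**3 + 93987*462279) = sqrt((5/8)*164566592 + 43448216373) = sqrt(102854120 + 43448216373) = sqrt(43551070493) = 7*sqrt(888797357)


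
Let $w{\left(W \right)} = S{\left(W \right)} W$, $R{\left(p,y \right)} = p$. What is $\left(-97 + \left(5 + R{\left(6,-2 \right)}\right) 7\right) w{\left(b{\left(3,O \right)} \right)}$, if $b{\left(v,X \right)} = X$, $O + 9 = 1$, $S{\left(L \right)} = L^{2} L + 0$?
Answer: $-81920$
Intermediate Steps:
$S{\left(L \right)} = L^{3}$ ($S{\left(L \right)} = L^{3} + 0 = L^{3}$)
$O = -8$ ($O = -9 + 1 = -8$)
$w{\left(W \right)} = W^{4}$ ($w{\left(W \right)} = W^{3} W = W^{4}$)
$\left(-97 + \left(5 + R{\left(6,-2 \right)}\right) 7\right) w{\left(b{\left(3,O \right)} \right)} = \left(-97 + \left(5 + 6\right) 7\right) \left(-8\right)^{4} = \left(-97 + 11 \cdot 7\right) 4096 = \left(-97 + 77\right) 4096 = \left(-20\right) 4096 = -81920$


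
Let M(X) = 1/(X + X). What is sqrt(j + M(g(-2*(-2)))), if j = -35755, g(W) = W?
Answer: I*sqrt(572078)/4 ≈ 189.09*I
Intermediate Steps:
M(X) = 1/(2*X)
sqrt(j + M(g(-2*(-2)))) = sqrt(-35755 + 1/(2*((-2*(-2))))) = sqrt(-35755 + (1/2)/4) = sqrt(-35755 + (1/2)*(1/4)) = sqrt(-35755 + 1/8) = sqrt(-286039/8) = I*sqrt(572078)/4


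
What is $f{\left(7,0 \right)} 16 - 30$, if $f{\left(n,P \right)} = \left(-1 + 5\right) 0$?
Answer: $-30$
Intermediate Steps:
$f{\left(n,P \right)} = 0$ ($f{\left(n,P \right)} = 4 \cdot 0 = 0$)
$f{\left(7,0 \right)} 16 - 30 = 0 \cdot 16 - 30 = 0 - 30 = -30$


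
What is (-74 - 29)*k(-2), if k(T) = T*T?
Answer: -412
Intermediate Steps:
k(T) = T²
(-74 - 29)*k(-2) = (-74 - 29)*(-2)² = -103*4 = -412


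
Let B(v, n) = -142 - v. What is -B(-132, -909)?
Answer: 10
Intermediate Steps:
-B(-132, -909) = -(-142 - 1*(-132)) = -(-142 + 132) = -1*(-10) = 10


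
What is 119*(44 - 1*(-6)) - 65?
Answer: 5885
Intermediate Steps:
119*(44 - 1*(-6)) - 65 = 119*(44 + 6) - 65 = 119*50 - 65 = 5950 - 65 = 5885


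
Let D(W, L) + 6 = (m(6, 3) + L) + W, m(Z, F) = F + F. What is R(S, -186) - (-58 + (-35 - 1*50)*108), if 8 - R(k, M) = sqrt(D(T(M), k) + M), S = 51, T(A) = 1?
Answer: 9246 - I*sqrt(134) ≈ 9246.0 - 11.576*I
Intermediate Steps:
m(Z, F) = 2*F
D(W, L) = L + W (D(W, L) = -6 + ((2*3 + L) + W) = -6 + ((6 + L) + W) = -6 + (6 + L + W) = L + W)
R(k, M) = 8 - sqrt(1 + M + k) (R(k, M) = 8 - sqrt((k + 1) + M) = 8 - sqrt((1 + k) + M) = 8 - sqrt(1 + M + k))
R(S, -186) - (-58 + (-35 - 1*50)*108) = (8 - sqrt(1 - 186 + 51)) - (-58 + (-35 - 1*50)*108) = (8 - sqrt(-134)) - (-58 + (-35 - 50)*108) = (8 - I*sqrt(134)) - (-58 - 85*108) = (8 - I*sqrt(134)) - (-58 - 9180) = (8 - I*sqrt(134)) - 1*(-9238) = (8 - I*sqrt(134)) + 9238 = 9246 - I*sqrt(134)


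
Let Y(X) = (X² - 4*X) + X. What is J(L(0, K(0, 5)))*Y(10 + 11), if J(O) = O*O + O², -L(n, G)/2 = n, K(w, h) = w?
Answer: 0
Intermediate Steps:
L(n, G) = -2*n
Y(X) = X² - 3*X
J(O) = 2*O² (J(O) = O² + O² = 2*O²)
J(L(0, K(0, 5)))*Y(10 + 11) = (2*(-2*0)²)*((10 + 11)*(-3 + (10 + 11))) = (2*0²)*(21*(-3 + 21)) = (2*0)*(21*18) = 0*378 = 0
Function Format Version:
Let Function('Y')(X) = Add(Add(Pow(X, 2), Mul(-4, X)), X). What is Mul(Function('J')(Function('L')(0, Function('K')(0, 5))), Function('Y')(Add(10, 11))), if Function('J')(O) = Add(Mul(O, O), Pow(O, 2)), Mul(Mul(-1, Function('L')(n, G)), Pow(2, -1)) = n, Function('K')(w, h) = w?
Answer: 0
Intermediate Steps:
Function('L')(n, G) = Mul(-2, n)
Function('Y')(X) = Add(Pow(X, 2), Mul(-3, X))
Function('J')(O) = Mul(2, Pow(O, 2)) (Function('J')(O) = Add(Pow(O, 2), Pow(O, 2)) = Mul(2, Pow(O, 2)))
Mul(Function('J')(Function('L')(0, Function('K')(0, 5))), Function('Y')(Add(10, 11))) = Mul(Mul(2, Pow(Mul(-2, 0), 2)), Mul(Add(10, 11), Add(-3, Add(10, 11)))) = Mul(Mul(2, Pow(0, 2)), Mul(21, Add(-3, 21))) = Mul(Mul(2, 0), Mul(21, 18)) = Mul(0, 378) = 0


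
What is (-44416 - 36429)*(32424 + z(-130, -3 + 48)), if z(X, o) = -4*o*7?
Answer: -2519453580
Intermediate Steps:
z(X, o) = -28*o
(-44416 - 36429)*(32424 + z(-130, -3 + 48)) = (-44416 - 36429)*(32424 - 28*(-3 + 48)) = -80845*(32424 - 28*45) = -80845*(32424 - 1260) = -80845*31164 = -2519453580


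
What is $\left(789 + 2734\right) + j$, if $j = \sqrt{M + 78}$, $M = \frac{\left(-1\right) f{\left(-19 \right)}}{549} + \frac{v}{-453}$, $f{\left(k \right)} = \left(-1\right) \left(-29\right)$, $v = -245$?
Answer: $3523 + \frac{\sqrt{59932089958}}{27633} \approx 3531.9$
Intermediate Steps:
$f{\left(k \right)} = 29$
$M = \frac{40456}{82899}$ ($M = \frac{\left(-1\right) 29}{549} - \frac{245}{-453} = \left(-29\right) \frac{1}{549} - - \frac{245}{453} = - \frac{29}{549} + \frac{245}{453} = \frac{40456}{82899} \approx 0.48802$)
$j = \frac{\sqrt{59932089958}}{27633}$ ($j = \sqrt{\frac{40456}{82899} + 78} = \sqrt{\frac{6506578}{82899}} = \frac{\sqrt{59932089958}}{27633} \approx 8.8593$)
$\left(789 + 2734\right) + j = \left(789 + 2734\right) + \frac{\sqrt{59932089958}}{27633} = 3523 + \frac{\sqrt{59932089958}}{27633}$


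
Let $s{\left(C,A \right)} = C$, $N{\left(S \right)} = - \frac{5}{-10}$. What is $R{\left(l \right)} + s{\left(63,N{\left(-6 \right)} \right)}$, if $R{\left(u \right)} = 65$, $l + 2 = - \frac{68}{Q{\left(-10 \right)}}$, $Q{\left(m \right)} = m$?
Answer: $128$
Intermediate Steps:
$N{\left(S \right)} = \frac{1}{2}$ ($N{\left(S \right)} = \left(-5\right) \left(- \frac{1}{10}\right) = \frac{1}{2}$)
$l = \frac{24}{5}$ ($l = -2 - \frac{68}{-10} = -2 - - \frac{34}{5} = -2 + \frac{34}{5} = \frac{24}{5} \approx 4.8$)
$R{\left(l \right)} + s{\left(63,N{\left(-6 \right)} \right)} = 65 + 63 = 128$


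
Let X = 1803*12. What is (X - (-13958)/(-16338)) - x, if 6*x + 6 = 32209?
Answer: 37969463/2334 ≈ 16268.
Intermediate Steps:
x = 32203/6 (x = -1 + (⅙)*32209 = -1 + 32209/6 = 32203/6 ≈ 5367.2)
X = 21636
(X - (-13958)/(-16338)) - x = (21636 - (-13958)/(-16338)) - 1*32203/6 = (21636 - (-13958)*(-1)/16338) - 32203/6 = (21636 - 1*997/1167) - 32203/6 = (21636 - 997/1167) - 32203/6 = 25248215/1167 - 32203/6 = 37969463/2334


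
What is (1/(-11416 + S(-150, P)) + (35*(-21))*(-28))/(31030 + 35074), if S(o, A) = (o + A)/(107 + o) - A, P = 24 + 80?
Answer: 10193562077/32742236656 ≈ 0.31133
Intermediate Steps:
P = 104
S(o, A) = -A + (A + o)/(107 + o) (S(o, A) = (A + o)/(107 + o) - A = -A + (A + o)/(107 + o))
(1/(-11416 + S(-150, P)) + (35*(-21))*(-28))/(31030 + 35074) = (1/(-11416 + (-150 - 106*104 - 1*104*(-150))/(107 - 150)) + (35*(-21))*(-28))/(31030 + 35074) = (1/(-11416 + (-150 - 11024 + 15600)/(-43)) - 735*(-28))/66104 = (1/(-11416 - 1/43*4426) + 20580)*(1/66104) = (1/(-11416 - 4426/43) + 20580)*(1/66104) = (1/(-495314/43) + 20580)*(1/66104) = (-43/495314 + 20580)*(1/66104) = (10193562077/495314)*(1/66104) = 10193562077/32742236656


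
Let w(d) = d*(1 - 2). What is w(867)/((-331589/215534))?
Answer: 186867978/331589 ≈ 563.55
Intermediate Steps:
w(d) = -d (w(d) = d*(-1) = -d)
w(867)/((-331589/215534)) = (-1*867)/((-331589/215534)) = -867/((-331589*1/215534)) = -867/(-331589/215534) = -867*(-215534/331589) = 186867978/331589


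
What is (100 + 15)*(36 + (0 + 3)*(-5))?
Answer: 2415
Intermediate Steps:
(100 + 15)*(36 + (0 + 3)*(-5)) = 115*(36 + 3*(-5)) = 115*(36 - 15) = 115*21 = 2415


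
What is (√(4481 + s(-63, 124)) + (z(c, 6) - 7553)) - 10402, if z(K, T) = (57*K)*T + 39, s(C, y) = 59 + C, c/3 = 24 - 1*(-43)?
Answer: 50826 + 11*√37 ≈ 50893.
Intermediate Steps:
c = 201 (c = 3*(24 - 1*(-43)) = 3*(24 + 43) = 3*67 = 201)
z(K, T) = 39 + 57*K*T (z(K, T) = 57*K*T + 39 = 39 + 57*K*T)
(√(4481 + s(-63, 124)) + (z(c, 6) - 7553)) - 10402 = (√(4481 + (59 - 63)) + ((39 + 57*201*6) - 7553)) - 10402 = (√(4481 - 4) + ((39 + 68742) - 7553)) - 10402 = (√4477 + (68781 - 7553)) - 10402 = (11*√37 + 61228) - 10402 = (61228 + 11*√37) - 10402 = 50826 + 11*√37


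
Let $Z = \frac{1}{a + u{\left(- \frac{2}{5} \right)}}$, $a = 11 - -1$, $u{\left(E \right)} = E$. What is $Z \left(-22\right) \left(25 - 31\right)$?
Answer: $\frac{330}{29} \approx 11.379$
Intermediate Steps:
$a = 12$ ($a = 11 + 1 = 12$)
$Z = \frac{5}{58}$ ($Z = \frac{1}{12 - \frac{2}{5}} = \frac{1}{\frac{58}{5}} = \frac{5}{58} \approx 0.086207$)
$Z \left(-22\right) \left(25 - 31\right) = \frac{5}{58} \left(-22\right) \left(25 - 31\right) = - \frac{55 \left(25 - 31\right)}{29} = \left(- \frac{55}{29}\right) \left(-6\right) = \frac{330}{29}$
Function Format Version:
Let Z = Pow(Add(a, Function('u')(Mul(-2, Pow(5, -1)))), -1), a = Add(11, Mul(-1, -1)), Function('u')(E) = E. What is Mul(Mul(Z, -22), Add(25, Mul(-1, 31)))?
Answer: Rational(330, 29) ≈ 11.379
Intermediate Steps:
a = 12 (a = Add(11, 1) = 12)
Z = Rational(5, 58) (Z = Pow(Add(12, Mul(-2, Pow(5, -1))), -1) = Pow(Add(12, Mul(-2, Rational(1, 5))), -1) = Pow(Add(12, Rational(-2, 5)), -1) = Pow(Rational(58, 5), -1) = Rational(5, 58) ≈ 0.086207)
Mul(Mul(Z, -22), Add(25, Mul(-1, 31))) = Mul(Mul(Rational(5, 58), -22), Add(25, Mul(-1, 31))) = Mul(Rational(-55, 29), Add(25, -31)) = Mul(Rational(-55, 29), -6) = Rational(330, 29)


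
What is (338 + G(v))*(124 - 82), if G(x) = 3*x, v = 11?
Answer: 15582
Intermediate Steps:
(338 + G(v))*(124 - 82) = (338 + 3*11)*(124 - 82) = (338 + 33)*42 = 371*42 = 15582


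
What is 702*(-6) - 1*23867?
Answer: -28079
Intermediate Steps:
702*(-6) - 1*23867 = -4212 - 23867 = -28079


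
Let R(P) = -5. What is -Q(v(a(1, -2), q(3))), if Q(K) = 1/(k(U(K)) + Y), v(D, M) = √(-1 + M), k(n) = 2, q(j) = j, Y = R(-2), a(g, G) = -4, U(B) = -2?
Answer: ⅓ ≈ 0.33333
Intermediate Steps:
Y = -5
Q(K) = -⅓ (Q(K) = 1/(2 - 5) = 1/(-3) = -⅓)
-Q(v(a(1, -2), q(3))) = -1*(-⅓) = ⅓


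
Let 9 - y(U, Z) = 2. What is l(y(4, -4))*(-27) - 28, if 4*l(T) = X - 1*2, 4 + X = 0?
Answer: 25/2 ≈ 12.500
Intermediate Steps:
X = -4 (X = -4 + 0 = -4)
y(U, Z) = 7 (y(U, Z) = 9 - 1*2 = 9 - 2 = 7)
l(T) = -3/2 (l(T) = (-4 - 1*2)/4 = (-4 - 2)/4 = (¼)*(-6) = -3/2)
l(y(4, -4))*(-27) - 28 = -3/2*(-27) - 28 = 81/2 - 28 = 25/2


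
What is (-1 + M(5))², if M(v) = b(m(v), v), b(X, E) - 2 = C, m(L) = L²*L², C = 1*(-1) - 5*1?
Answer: 25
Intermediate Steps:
C = -6 (C = -1 - 5 = -6)
m(L) = L⁴
b(X, E) = -4 (b(X, E) = 2 - 6 = -4)
M(v) = -4
(-1 + M(5))² = (-1 - 4)² = (-5)² = 25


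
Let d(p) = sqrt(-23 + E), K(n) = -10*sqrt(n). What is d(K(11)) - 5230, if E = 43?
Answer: -5230 + 2*sqrt(5) ≈ -5225.5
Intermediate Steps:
d(p) = 2*sqrt(5) (d(p) = sqrt(-23 + 43) = sqrt(20) = 2*sqrt(5))
d(K(11)) - 5230 = 2*sqrt(5) - 5230 = -5230 + 2*sqrt(5)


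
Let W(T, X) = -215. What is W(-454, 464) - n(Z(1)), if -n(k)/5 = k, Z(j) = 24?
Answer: -95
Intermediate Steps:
n(k) = -5*k
W(-454, 464) - n(Z(1)) = -215 - (-5)*24 = -215 - 1*(-120) = -215 + 120 = -95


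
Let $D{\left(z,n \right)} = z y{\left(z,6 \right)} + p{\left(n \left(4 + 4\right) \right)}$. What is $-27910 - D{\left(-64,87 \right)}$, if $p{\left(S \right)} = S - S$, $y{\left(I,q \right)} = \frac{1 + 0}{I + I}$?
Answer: $- \frac{55821}{2} \approx -27911.0$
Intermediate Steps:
$y{\left(I,q \right)} = \frac{1}{2 I}$ ($y{\left(I,q \right)} = 1 \frac{1}{2 I} = \frac{1}{2 I}$)
$p{\left(S \right)} = 0$
$D{\left(z,n \right)} = \frac{1}{2}$ ($D{\left(z,n \right)} = z \frac{1}{2 z} + 0 = \frac{1}{2} + 0 = \frac{1}{2}$)
$-27910 - D{\left(-64,87 \right)} = -27910 - \frac{1}{2} = - \frac{55821}{2}$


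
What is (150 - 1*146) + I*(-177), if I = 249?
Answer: -44069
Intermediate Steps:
(150 - 1*146) + I*(-177) = (150 - 1*146) + 249*(-177) = (150 - 146) - 44073 = 4 - 44073 = -44069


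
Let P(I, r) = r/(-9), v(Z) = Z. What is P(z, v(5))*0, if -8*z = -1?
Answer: 0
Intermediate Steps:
z = 1/8 (z = -1/8*(-1) = 1/8 ≈ 0.12500)
P(I, r) = -r/9 (P(I, r) = r*(-1/9) = -r/9)
P(z, v(5))*0 = -1/9*5*0 = -5/9*0 = 0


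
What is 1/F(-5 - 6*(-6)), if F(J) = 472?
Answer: 1/472 ≈ 0.0021186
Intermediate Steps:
1/F(-5 - 6*(-6)) = 1/472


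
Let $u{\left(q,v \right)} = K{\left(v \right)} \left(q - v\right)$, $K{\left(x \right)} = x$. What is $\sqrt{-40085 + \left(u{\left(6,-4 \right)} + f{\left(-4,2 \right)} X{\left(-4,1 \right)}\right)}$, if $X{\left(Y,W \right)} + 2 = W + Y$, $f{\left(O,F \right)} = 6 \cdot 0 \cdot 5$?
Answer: $5 i \sqrt{1605} \approx 200.31 i$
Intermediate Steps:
$f{\left(O,F \right)} = 0$ ($f{\left(O,F \right)} = 0 \cdot 5 = 0$)
$X{\left(Y,W \right)} = -2 + W + Y$ ($X{\left(Y,W \right)} = -2 + \left(W + Y\right) = -2 + W + Y$)
$u{\left(q,v \right)} = v \left(q - v\right)$
$\sqrt{-40085 + \left(u{\left(6,-4 \right)} + f{\left(-4,2 \right)} X{\left(-4,1 \right)}\right)} = \sqrt{-40085 + \left(- 4 \left(6 - -4\right) + 0 \left(-2 + 1 - 4\right)\right)} = \sqrt{-40085 + \left(- 4 \left(6 + 4\right) + 0 \left(-5\right)\right)} = \sqrt{-40085 + \left(\left(-4\right) 10 + 0\right)} = \sqrt{-40085 + \left(-40 + 0\right)} = \sqrt{-40085 - 40} = \sqrt{-40125} = 5 i \sqrt{1605}$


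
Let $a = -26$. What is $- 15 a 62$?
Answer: $24180$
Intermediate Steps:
$- 15 a 62 = \left(-15\right) \left(-26\right) 62 = 390 \cdot 62 = 24180$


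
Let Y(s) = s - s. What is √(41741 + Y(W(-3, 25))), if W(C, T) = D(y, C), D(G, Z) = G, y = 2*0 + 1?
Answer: √41741 ≈ 204.31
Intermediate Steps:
y = 1 (y = 0 + 1 = 1)
W(C, T) = 1
Y(s) = 0
√(41741 + Y(W(-3, 25))) = √(41741 + 0) = √41741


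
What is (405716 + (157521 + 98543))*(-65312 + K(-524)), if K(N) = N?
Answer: -43568948080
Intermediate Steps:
(405716 + (157521 + 98543))*(-65312 + K(-524)) = (405716 + (157521 + 98543))*(-65312 - 524) = (405716 + 256064)*(-65836) = 661780*(-65836) = -43568948080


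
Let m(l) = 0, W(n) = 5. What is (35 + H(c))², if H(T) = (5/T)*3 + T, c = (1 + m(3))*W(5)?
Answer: 1849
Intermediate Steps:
c = 5 (c = (1 + 0)*5 = 1*5 = 5)
H(T) = T + 15/T (H(T) = 15/T + T = T + 15/T)
(35 + H(c))² = (35 + (5 + 15/5))² = (35 + (5 + 15*(⅕)))² = (35 + (5 + 3))² = (35 + 8)² = 43² = 1849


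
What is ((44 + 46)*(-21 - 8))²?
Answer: 6812100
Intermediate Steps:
((44 + 46)*(-21 - 8))² = (90*(-29))² = (-2610)² = 6812100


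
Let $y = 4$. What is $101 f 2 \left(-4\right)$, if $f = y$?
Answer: $-3232$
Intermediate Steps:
$f = 4$
$101 f 2 \left(-4\right) = 101 \cdot 4 \cdot 2 \left(-4\right) = 101 \cdot 8 \left(-4\right) = 101 \left(-32\right) = -3232$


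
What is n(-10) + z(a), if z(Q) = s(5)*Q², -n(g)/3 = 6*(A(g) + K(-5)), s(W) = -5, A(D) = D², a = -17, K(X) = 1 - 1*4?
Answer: -3191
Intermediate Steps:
K(X) = -3 (K(X) = 1 - 4 = -3)
n(g) = 54 - 18*g² (n(g) = -18*(g² - 3) = -18*(-3 + g²) = -3*(-18 + 6*g²) = 54 - 18*g²)
z(Q) = -5*Q²
n(-10) + z(a) = (54 - 18*(-10)²) - 5*(-17)² = (54 - 18*100) - 5*289 = (54 - 1800) - 1445 = -1746 - 1445 = -3191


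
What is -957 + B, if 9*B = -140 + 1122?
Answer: -7631/9 ≈ -847.89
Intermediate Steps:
B = 982/9 (B = (-140 + 1122)/9 = (1/9)*982 = 982/9 ≈ 109.11)
-957 + B = -957 + 982/9 = -7631/9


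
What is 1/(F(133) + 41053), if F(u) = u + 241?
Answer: 1/41427 ≈ 2.4139e-5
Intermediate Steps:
F(u) = 241 + u
1/(F(133) + 41053) = 1/((241 + 133) + 41053) = 1/(374 + 41053) = 1/41427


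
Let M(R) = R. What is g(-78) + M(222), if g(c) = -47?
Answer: 175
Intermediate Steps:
g(-78) + M(222) = -47 + 222 = 175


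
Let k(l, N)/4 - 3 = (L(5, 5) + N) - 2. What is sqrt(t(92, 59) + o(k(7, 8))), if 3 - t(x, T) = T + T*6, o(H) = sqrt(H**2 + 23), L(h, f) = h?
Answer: sqrt(-410 + 9*sqrt(39)) ≈ 18.809*I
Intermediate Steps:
k(l, N) = 24 + 4*N (k(l, N) = 12 + 4*((5 + N) - 2) = 12 + 4*(3 + N) = 12 + (12 + 4*N) = 24 + 4*N)
o(H) = sqrt(23 + H**2)
t(x, T) = 3 - 7*T (t(x, T) = 3 - (T + T*6) = 3 - (T + 6*T) = 3 - 7*T)
sqrt(t(92, 59) + o(k(7, 8))) = sqrt((3 - 7*59) + sqrt(23 + (24 + 4*8)**2)) = sqrt((3 - 413) + sqrt(23 + (24 + 32)**2)) = sqrt(-410 + sqrt(23 + 56**2)) = sqrt(-410 + sqrt(23 + 3136)) = sqrt(-410 + sqrt(3159)) = sqrt(-410 + 9*sqrt(39))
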